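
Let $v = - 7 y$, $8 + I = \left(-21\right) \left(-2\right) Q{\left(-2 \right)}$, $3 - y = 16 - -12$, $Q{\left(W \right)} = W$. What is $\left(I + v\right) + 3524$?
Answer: $3607$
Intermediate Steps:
$y = -25$ ($y = 3 - \left(16 - -12\right) = 3 - \left(16 + 12\right) = 3 - 28 = -25$)
$I = -92$ ($I = -8 + \left(-21\right) \left(-2\right) \left(-2\right) = -8 + 42 \left(-2\right) = -8 - 84 = -92$)
$v = 175$ ($v = \left(-7\right) \left(-25\right) = 175$)
$\left(I + v\right) + 3524 = \left(-92 + 175\right) + 3524 = 83 + 3524 = 3607$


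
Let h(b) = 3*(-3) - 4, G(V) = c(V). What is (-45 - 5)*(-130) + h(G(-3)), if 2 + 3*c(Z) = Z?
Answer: 6487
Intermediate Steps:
c(Z) = -⅔ + Z/3
G(V) = -⅔ + V/3
h(b) = -13 (h(b) = -9 - 4 = -13)
(-45 - 5)*(-130) + h(G(-3)) = (-45 - 5)*(-130) - 13 = -50*(-130) - 13 = 6500 - 13 = 6487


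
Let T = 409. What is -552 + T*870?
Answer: 355278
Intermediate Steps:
-552 + T*870 = -552 + 409*870 = -552 + 355830 = 355278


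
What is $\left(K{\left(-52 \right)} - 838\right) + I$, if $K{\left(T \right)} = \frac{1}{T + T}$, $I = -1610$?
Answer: $- \frac{254593}{104} \approx -2448.0$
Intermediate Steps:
$K{\left(T \right)} = \frac{1}{2 T}$
$\left(K{\left(-52 \right)} - 838\right) + I = \left(\frac{1}{2 \left(-52\right)} - 838\right) - 1610 = \left(\frac{1}{2} \left(- \frac{1}{52}\right) - 838\right) - 1610 = \left(- \frac{1}{104} - 838\right) - 1610 = - \frac{87153}{104} - 1610 = - \frac{254593}{104}$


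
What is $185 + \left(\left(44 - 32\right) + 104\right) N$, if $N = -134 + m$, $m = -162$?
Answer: $-34151$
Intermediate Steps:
$N = -296$ ($N = -134 - 162 = -296$)
$185 + \left(\left(44 - 32\right) + 104\right) N = 185 + \left(\left(44 - 32\right) + 104\right) \left(-296\right) = 185 + \left(12 + 104\right) \left(-296\right) = 185 + 116 \left(-296\right) = 185 - 34336 = -34151$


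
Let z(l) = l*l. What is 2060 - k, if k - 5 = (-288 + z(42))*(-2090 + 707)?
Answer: 2043363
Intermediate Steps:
z(l) = l**2
k = -2041303 (k = 5 + (-288 + 42**2)*(-2090 + 707) = 5 + (-288 + 1764)*(-1383) = 5 + 1476*(-1383) = 5 - 2041308 = -2041303)
2060 - k = 2060 - 1*(-2041303) = 2060 + 2041303 = 2043363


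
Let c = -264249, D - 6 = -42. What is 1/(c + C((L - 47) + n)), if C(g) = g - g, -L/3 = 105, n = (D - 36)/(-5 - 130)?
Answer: -1/264249 ≈ -3.7843e-6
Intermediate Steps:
D = -36 (D = 6 - 42 = -36)
n = 8/15 (n = (-36 - 36)/(-5 - 130) = -72/(-135) = -72*(-1/135) = 8/15 ≈ 0.53333)
L = -315 (L = -3*105 = -315)
C(g) = 0
1/(c + C((L - 47) + n)) = 1/(-264249 + 0) = 1/(-264249) = -1/264249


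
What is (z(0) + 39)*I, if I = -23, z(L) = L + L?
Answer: -897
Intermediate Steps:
z(L) = 2*L
(z(0) + 39)*I = (2*0 + 39)*(-23) = (0 + 39)*(-23) = 39*(-23) = -897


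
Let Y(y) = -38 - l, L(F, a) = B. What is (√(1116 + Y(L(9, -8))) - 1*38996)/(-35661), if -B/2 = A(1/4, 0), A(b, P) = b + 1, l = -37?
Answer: 38996/35661 - √1115/35661 ≈ 1.0926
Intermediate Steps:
A(b, P) = 1 + b
B = -5/2 (B = -2*(1 + 1/4) = -2*(1 + ¼) = -2*5/4 = -5/2 ≈ -2.5000)
L(F, a) = -5/2
Y(y) = -1 (Y(y) = -38 - 1*(-37) = -38 + 37 = -1)
(√(1116 + Y(L(9, -8))) - 1*38996)/(-35661) = (√(1116 - 1) - 1*38996)/(-35661) = (√1115 - 38996)*(-1/35661) = (-38996 + √1115)*(-1/35661) = 38996/35661 - √1115/35661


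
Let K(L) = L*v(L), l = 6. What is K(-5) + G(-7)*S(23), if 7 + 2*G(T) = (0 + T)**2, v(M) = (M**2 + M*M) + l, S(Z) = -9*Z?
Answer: -4627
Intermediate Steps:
v(M) = 6 + 2*M**2 (v(M) = (M**2 + M*M) + 6 = (M**2 + M**2) + 6 = 2*M**2 + 6 = 6 + 2*M**2)
K(L) = L*(6 + 2*L**2)
G(T) = -7/2 + T**2/2 (G(T) = -7/2 + (0 + T)**2/2 = -7/2 + T**2/2)
K(-5) + G(-7)*S(23) = 2*(-5)*(3 + (-5)**2) + (-7/2 + (1/2)*(-7)**2)*(-9*23) = 2*(-5)*(3 + 25) + (-7/2 + (1/2)*49)*(-207) = 2*(-5)*28 + (-7/2 + 49/2)*(-207) = -280 + 21*(-207) = -280 - 4347 = -4627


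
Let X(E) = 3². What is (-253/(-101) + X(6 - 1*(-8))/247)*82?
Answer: 5198800/24947 ≈ 208.39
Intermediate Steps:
X(E) = 9
(-253/(-101) + X(6 - 1*(-8))/247)*82 = (-253/(-101) + 9/247)*82 = (-253*(-1/101) + 9*(1/247))*82 = (253/101 + 9/247)*82 = (63400/24947)*82 = 5198800/24947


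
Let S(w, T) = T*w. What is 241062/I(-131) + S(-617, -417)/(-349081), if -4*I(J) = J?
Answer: 336566951229/45729611 ≈ 7359.9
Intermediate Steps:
I(J) = -J/4
241062/I(-131) + S(-617, -417)/(-349081) = 241062/((-¼*(-131))) - 417*(-617)/(-349081) = 241062/(131/4) + 257289*(-1/349081) = 241062*(4/131) - 257289/349081 = 964248/131 - 257289/349081 = 336566951229/45729611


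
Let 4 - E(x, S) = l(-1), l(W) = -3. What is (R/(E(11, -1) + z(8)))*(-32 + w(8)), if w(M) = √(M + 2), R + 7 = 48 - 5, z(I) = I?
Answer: -384/5 + 12*√10/5 ≈ -69.211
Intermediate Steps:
R = 36 (R = -7 + (48 - 5) = -7 + 43 = 36)
E(x, S) = 7 (E(x, S) = 4 - 1*(-3) = 4 + 3 = 7)
w(M) = √(2 + M)
(R/(E(11, -1) + z(8)))*(-32 + w(8)) = (36/(7 + 8))*(-32 + √(2 + 8)) = (36/15)*(-32 + √10) = ((1/15)*36)*(-32 + √10) = 12*(-32 + √10)/5 = -384/5 + 12*√10/5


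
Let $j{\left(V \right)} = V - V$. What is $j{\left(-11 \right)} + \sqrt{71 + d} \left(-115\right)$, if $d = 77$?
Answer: $- 230 \sqrt{37} \approx -1399.0$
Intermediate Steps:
$j{\left(V \right)} = 0$
$j{\left(-11 \right)} + \sqrt{71 + d} \left(-115\right) = 0 + \sqrt{71 + 77} \left(-115\right) = 0 + \sqrt{148} \left(-115\right) = 0 + 2 \sqrt{37} \left(-115\right) = 0 - 230 \sqrt{37} = - 230 \sqrt{37}$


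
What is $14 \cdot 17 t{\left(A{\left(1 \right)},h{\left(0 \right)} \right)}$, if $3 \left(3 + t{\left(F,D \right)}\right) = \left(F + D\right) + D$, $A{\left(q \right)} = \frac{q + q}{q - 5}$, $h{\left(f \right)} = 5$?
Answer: $\frac{119}{3} \approx 39.667$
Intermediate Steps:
$A{\left(q \right)} = \frac{2 q}{-5 + q}$
$t{\left(F,D \right)} = -3 + \frac{F}{3} + \frac{2 D}{3}$ ($t{\left(F,D \right)} = -3 + \frac{\left(F + D\right) + D}{3} = -3 + \frac{\left(D + F\right) + D}{3} = -3 + \frac{F + 2 D}{3} = -3 + \left(\frac{F}{3} + \frac{2 D}{3}\right) = -3 + \frac{F}{3} + \frac{2 D}{3}$)
$14 \cdot 17 t{\left(A{\left(1 \right)},h{\left(0 \right)} \right)} = 14 \cdot 17 \left(-3 + \frac{2 \cdot 1 \frac{1}{-5 + 1}}{3} + \frac{2}{3} \cdot 5\right) = 238 \left(-3 + \frac{2 \cdot 1 \frac{1}{-4}}{3} + \frac{10}{3}\right) = 238 \left(-3 + \frac{2 \cdot 1 \left(- \frac{1}{4}\right)}{3} + \frac{10}{3}\right) = 238 \left(-3 + \frac{1}{3} \left(- \frac{1}{2}\right) + \frac{10}{3}\right) = 238 \left(-3 - \frac{1}{6} + \frac{10}{3}\right) = 238 \cdot \frac{1}{6} = \frac{119}{3}$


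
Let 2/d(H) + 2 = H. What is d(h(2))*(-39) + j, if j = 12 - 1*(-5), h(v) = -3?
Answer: 163/5 ≈ 32.600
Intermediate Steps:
d(H) = 2/(-2 + H)
j = 17 (j = 12 + 5 = 17)
d(h(2))*(-39) + j = (2/(-2 - 3))*(-39) + 17 = (2/(-5))*(-39) + 17 = (2*(-⅕))*(-39) + 17 = -⅖*(-39) + 17 = 78/5 + 17 = 163/5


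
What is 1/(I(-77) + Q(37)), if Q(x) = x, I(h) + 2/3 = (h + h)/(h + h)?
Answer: 3/112 ≈ 0.026786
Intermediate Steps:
I(h) = 1/3 (I(h) = -2/3 + (h + h)/(h + h) = -2/3 + (2*h)/((2*h)) = -2/3 + (2*h)*(1/(2*h)) = -2/3 + 1 = 1/3)
1/(I(-77) + Q(37)) = 1/(1/3 + 37) = 1/(112/3) = 3/112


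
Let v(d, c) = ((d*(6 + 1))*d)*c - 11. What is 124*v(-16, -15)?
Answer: -3334484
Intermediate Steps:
v(d, c) = -11 + 7*c*d² (v(d, c) = ((d*7)*d)*c - 11 = ((7*d)*d)*c - 11 = (7*d²)*c - 11 = 7*c*d² - 11 = -11 + 7*c*d²)
124*v(-16, -15) = 124*(-11 + 7*(-15)*(-16)²) = 124*(-11 + 7*(-15)*256) = 124*(-11 - 26880) = 124*(-26891) = -3334484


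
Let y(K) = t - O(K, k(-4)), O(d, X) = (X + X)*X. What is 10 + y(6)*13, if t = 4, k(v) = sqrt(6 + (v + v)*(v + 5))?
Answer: 114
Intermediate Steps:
k(v) = sqrt(6 + 2*v*(5 + v)) (k(v) = sqrt(6 + (2*v)*(5 + v)) = sqrt(6 + 2*v*(5 + v)))
O(d, X) = 2*X**2 (O(d, X) = (2*X)*X = 2*X**2)
y(K) = 8 (y(K) = 4 - 2*(sqrt(6 + 2*(-4)**2 + 10*(-4)))**2 = 4 - 2*(sqrt(6 + 2*16 - 40))**2 = 4 - 2*(sqrt(6 + 32 - 40))**2 = 4 - 2*(sqrt(-2))**2 = 4 - 2*(I*sqrt(2))**2 = 4 - 2*(-2) = 4 - 1*(-4) = 4 + 4 = 8)
10 + y(6)*13 = 10 + 8*13 = 10 + 104 = 114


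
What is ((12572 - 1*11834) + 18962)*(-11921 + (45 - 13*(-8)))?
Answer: -231908400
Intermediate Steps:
((12572 - 1*11834) + 18962)*(-11921 + (45 - 13*(-8))) = ((12572 - 11834) + 18962)*(-11921 + (45 + 104)) = (738 + 18962)*(-11921 + 149) = 19700*(-11772) = -231908400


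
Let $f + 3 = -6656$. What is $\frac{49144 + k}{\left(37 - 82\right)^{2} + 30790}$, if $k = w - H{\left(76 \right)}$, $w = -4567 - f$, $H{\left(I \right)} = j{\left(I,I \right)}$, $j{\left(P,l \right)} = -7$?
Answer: $\frac{51243}{32815} \approx 1.5616$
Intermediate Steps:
$f = -6659$ ($f = -3 - 6656 = -6659$)
$H{\left(I \right)} = -7$
$w = 2092$ ($w = -4567 - -6659 = -4567 + 6659 = 2092$)
$k = 2099$ ($k = 2092 - -7 = 2092 + 7 = 2099$)
$\frac{49144 + k}{\left(37 - 82\right)^{2} + 30790} = \frac{49144 + 2099}{\left(37 - 82\right)^{2} + 30790} = \frac{51243}{\left(-45\right)^{2} + 30790} = \frac{51243}{2025 + 30790} = \frac{51243}{32815}$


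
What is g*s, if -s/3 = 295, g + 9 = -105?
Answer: 100890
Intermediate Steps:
g = -114 (g = -9 - 105 = -114)
s = -885 (s = -3*295 = -885)
g*s = -114*(-885) = 100890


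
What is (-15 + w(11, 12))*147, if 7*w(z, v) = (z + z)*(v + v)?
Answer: 8883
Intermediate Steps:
w(z, v) = 4*v*z/7 (w(z, v) = ((z + z)*(v + v))/7 = ((2*z)*(2*v))/7 = (4*v*z)/7 = 4*v*z/7)
(-15 + w(11, 12))*147 = (-15 + (4/7)*12*11)*147 = (-15 + 528/7)*147 = (423/7)*147 = 8883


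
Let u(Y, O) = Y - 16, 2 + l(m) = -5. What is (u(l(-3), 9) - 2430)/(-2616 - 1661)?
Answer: 2453/4277 ≈ 0.57353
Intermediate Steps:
l(m) = -7 (l(m) = -2 - 5 = -7)
u(Y, O) = -16 + Y
(u(l(-3), 9) - 2430)/(-2616 - 1661) = ((-16 - 7) - 2430)/(-2616 - 1661) = (-23 - 2430)/(-4277) = -2453*(-1/4277) = 2453/4277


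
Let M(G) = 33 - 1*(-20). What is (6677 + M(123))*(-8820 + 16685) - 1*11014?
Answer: 52920436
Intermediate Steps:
M(G) = 53 (M(G) = 33 + 20 = 53)
(6677 + M(123))*(-8820 + 16685) - 1*11014 = (6677 + 53)*(-8820 + 16685) - 1*11014 = 6730*7865 - 11014 = 52931450 - 11014 = 52920436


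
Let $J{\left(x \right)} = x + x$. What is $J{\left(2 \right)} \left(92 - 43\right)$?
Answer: $196$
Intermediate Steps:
$J{\left(x \right)} = 2 x$
$J{\left(2 \right)} \left(92 - 43\right) = 2 \cdot 2 \left(92 - 43\right) = 4 \cdot 49 = 196$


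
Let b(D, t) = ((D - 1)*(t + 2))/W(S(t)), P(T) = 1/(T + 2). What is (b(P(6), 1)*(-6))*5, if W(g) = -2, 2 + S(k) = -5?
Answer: -315/8 ≈ -39.375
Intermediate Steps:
P(T) = 1/(2 + T)
S(k) = -7 (S(k) = -2 - 5 = -7)
b(D, t) = -(-1 + D)*(2 + t)/2 (b(D, t) = ((D - 1)*(t + 2))/(-2) = ((-1 + D)*(2 + t))*(-½) = -(-1 + D)*(2 + t)/2)
(b(P(6), 1)*(-6))*5 = ((1 + (½)*1 - 1/(2 + 6) - ½*1/(2 + 6))*(-6))*5 = ((1 + ½ - 1/8 - ½*1/8)*(-6))*5 = ((1 + ½ - 1*⅛ - ½*⅛*1)*(-6))*5 = ((1 + ½ - ⅛ - 1/16)*(-6))*5 = ((21/16)*(-6))*5 = -63/8*5 = -315/8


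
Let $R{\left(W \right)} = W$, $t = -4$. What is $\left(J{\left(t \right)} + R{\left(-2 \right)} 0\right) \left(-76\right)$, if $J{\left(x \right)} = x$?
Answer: $304$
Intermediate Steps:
$\left(J{\left(t \right)} + R{\left(-2 \right)} 0\right) \left(-76\right) = \left(-4 - 0\right) \left(-76\right) = \left(-4 + 0\right) \left(-76\right) = \left(-4\right) \left(-76\right) = 304$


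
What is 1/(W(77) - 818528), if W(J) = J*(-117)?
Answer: -1/827537 ≈ -1.2084e-6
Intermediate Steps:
W(J) = -117*J
1/(W(77) - 818528) = 1/(-117*77 - 818528) = 1/(-9009 - 818528) = 1/(-827537) = -1/827537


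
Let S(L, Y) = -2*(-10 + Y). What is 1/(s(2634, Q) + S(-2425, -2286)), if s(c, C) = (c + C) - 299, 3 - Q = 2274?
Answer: 1/4656 ≈ 0.00021478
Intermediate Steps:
Q = -2271 (Q = 3 - 1*2274 = 3 - 2274 = -2271)
S(L, Y) = 20 - 2*Y
s(c, C) = -299 + C + c (s(c, C) = (C + c) - 299 = -299 + C + c)
1/(s(2634, Q) + S(-2425, -2286)) = 1/((-299 - 2271 + 2634) + (20 - 2*(-2286))) = 1/(64 + (20 + 4572)) = 1/(64 + 4592) = 1/4656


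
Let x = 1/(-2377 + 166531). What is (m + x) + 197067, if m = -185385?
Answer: 1917647029/164154 ≈ 11682.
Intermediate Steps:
x = 1/164154 ≈ 6.0918e-6
(m + x) + 197067 = (-185385 + 1/164154) + 197067 = -30431689289/164154 + 197067 = 1917647029/164154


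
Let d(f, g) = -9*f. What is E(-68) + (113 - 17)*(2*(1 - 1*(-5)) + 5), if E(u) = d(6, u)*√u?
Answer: 1632 - 108*I*√17 ≈ 1632.0 - 445.3*I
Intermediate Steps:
E(u) = -54*√u (E(u) = (-9*6)*√u = -54*√u)
E(-68) + (113 - 17)*(2*(1 - 1*(-5)) + 5) = -108*I*√17 + (113 - 17)*(2*(1 - 1*(-5)) + 5) = -108*I*√17 + 96*(2*(1 + 5) + 5) = -108*I*√17 + 96*(2*6 + 5) = -108*I*√17 + 96*(12 + 5) = -108*I*√17 + 96*17 = -108*I*√17 + 1632 = 1632 - 108*I*√17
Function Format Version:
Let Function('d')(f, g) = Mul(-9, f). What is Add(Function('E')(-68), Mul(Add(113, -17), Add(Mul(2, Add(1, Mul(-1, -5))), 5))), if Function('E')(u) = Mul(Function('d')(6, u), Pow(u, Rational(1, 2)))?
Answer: Add(1632, Mul(-108, I, Pow(17, Rational(1, 2)))) ≈ Add(1632.0, Mul(-445.30, I))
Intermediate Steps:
Function('E')(u) = Mul(-54, Pow(u, Rational(1, 2))) (Function('E')(u) = Mul(Mul(-9, 6), Pow(u, Rational(1, 2))) = Mul(-54, Pow(u, Rational(1, 2))))
Add(Function('E')(-68), Mul(Add(113, -17), Add(Mul(2, Add(1, Mul(-1, -5))), 5))) = Add(Mul(-54, Pow(-68, Rational(1, 2))), Mul(Add(113, -17), Add(Mul(2, Add(1, Mul(-1, -5))), 5))) = Add(Mul(-54, Mul(2, I, Pow(17, Rational(1, 2)))), Mul(96, Add(Mul(2, Add(1, 5)), 5))) = Add(Mul(-108, I, Pow(17, Rational(1, 2))), Mul(96, Add(Mul(2, 6), 5))) = Add(Mul(-108, I, Pow(17, Rational(1, 2))), Mul(96, Add(12, 5))) = Add(Mul(-108, I, Pow(17, Rational(1, 2))), Mul(96, 17)) = Add(Mul(-108, I, Pow(17, Rational(1, 2))), 1632) = Add(1632, Mul(-108, I, Pow(17, Rational(1, 2))))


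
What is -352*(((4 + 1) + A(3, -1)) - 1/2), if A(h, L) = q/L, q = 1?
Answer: -1232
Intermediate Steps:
A(h, L) = 1/L
-352*(((4 + 1) + A(3, -1)) - 1/2) = -352*(((4 + 1) + 1/(-1)) - 1/2) = -352*((5 - 1) - 1*1/2) = -352*(4 - 1/2) = -352*7/2 = -1232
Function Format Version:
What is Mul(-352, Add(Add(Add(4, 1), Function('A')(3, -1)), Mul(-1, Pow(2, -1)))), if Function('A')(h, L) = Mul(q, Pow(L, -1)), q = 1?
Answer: -1232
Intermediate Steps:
Function('A')(h, L) = Pow(L, -1) (Function('A')(h, L) = Mul(1, Pow(L, -1)) = Pow(L, -1))
Mul(-352, Add(Add(Add(4, 1), Function('A')(3, -1)), Mul(-1, Pow(2, -1)))) = Mul(-352, Add(Add(Add(4, 1), Pow(-1, -1)), Mul(-1, Pow(2, -1)))) = Mul(-352, Add(Add(5, -1), Mul(-1, Rational(1, 2)))) = Mul(-352, Add(4, Rational(-1, 2))) = Mul(-352, Rational(7, 2)) = -1232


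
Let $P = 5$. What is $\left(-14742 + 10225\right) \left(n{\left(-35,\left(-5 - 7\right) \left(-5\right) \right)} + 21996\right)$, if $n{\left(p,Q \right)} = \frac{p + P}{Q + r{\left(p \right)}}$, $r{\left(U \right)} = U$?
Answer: $- \frac{496752558}{5} \approx -9.9351 \cdot 10^{7}$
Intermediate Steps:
$n{\left(p,Q \right)} = \frac{5 + p}{Q + p}$ ($n{\left(p,Q \right)} = \frac{p + 5}{Q + p} = \frac{5 + p}{Q + p}$)
$\left(-14742 + 10225\right) \left(n{\left(-35,\left(-5 - 7\right) \left(-5\right) \right)} + 21996\right) = \left(-14742 + 10225\right) \left(\frac{5 - 35}{\left(-5 - 7\right) \left(-5\right) - 35} + 21996\right) = - 4517 \left(\frac{1}{\left(-12\right) \left(-5\right) - 35} \left(-30\right) + 21996\right) = - 4517 \left(\frac{1}{60 - 35} \left(-30\right) + 21996\right) = - 4517 \left(\frac{1}{25} \left(-30\right) + 21996\right) = - 4517 \left(- \frac{6}{5} + 21996\right) = \left(-4517\right) \frac{109974}{5} = - \frac{496752558}{5}$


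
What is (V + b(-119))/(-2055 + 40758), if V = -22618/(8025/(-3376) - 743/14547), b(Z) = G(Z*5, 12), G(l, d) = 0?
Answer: 370261726432/1538419002743 ≈ 0.24068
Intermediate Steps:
b(Z) = 0
V = 1110785179296/119248043 (V = -22618/(8025*(-1/3376) - 743*1/14547) = -22618/(-8025/3376 - 743/14547) = -22618/(-119248043/49110672) = -22618*(-49110672/119248043) = 1110785179296/119248043 ≈ 9314.9)
(V + b(-119))/(-2055 + 40758) = (1110785179296/119248043 + 0)/(-2055 + 40758) = (1110785179296/119248043)/38703 = (1110785179296/119248043)*(1/38703) = 370261726432/1538419002743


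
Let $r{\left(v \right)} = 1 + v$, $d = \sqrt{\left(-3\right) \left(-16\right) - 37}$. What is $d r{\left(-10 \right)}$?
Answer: $- 9 \sqrt{11} \approx -29.85$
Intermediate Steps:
$d = \sqrt{11}$ ($d = \sqrt{48 - 37} = \sqrt{11} \approx 3.3166$)
$d r{\left(-10 \right)} = \sqrt{11} \left(1 - 10\right) = \sqrt{11} \left(-9\right) = - 9 \sqrt{11}$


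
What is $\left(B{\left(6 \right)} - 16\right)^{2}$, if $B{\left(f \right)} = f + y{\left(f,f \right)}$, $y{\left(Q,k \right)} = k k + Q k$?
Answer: $3844$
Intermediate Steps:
$y{\left(Q,k \right)} = k^{2} + Q k$
$B{\left(f \right)} = f + 2 f^{2}$ ($B{\left(f \right)} = f + f \left(f + f\right) = f + f 2 f = f + 2 f^{2}$)
$\left(B{\left(6 \right)} - 16\right)^{2} = \left(6 \left(1 + 2 \cdot 6\right) - 16\right)^{2} = \left(6 \left(1 + 12\right) - 16\right)^{2} = \left(6 \cdot 13 - 16\right)^{2} = \left(78 - 16\right)^{2} = 62^{2} = 3844$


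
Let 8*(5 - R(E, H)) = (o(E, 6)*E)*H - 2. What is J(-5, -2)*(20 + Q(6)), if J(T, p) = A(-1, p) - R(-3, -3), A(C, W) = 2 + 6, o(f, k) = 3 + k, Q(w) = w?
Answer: 1339/4 ≈ 334.75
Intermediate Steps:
R(E, H) = 21/4 - 9*E*H/8 (R(E, H) = 5 - (((3 + 6)*E)*H - 2)/8 = 5 - ((9*E)*H - 2)/8 = 5 - (9*E*H - 2)/8 = 5 - (-2 + 9*E*H)/8 = 5 + (¼ - 9*E*H/8) = 21/4 - 9*E*H/8)
A(C, W) = 8
J(T, p) = 103/8 (J(T, p) = 8 - (21/4 - 9/8*(-3)*(-3)) = 8 - (21/4 - 81/8) = 8 - 1*(-39/8) = 8 + 39/8 = 103/8)
J(-5, -2)*(20 + Q(6)) = 103*(20 + 6)/8 = (103/8)*26 = 1339/4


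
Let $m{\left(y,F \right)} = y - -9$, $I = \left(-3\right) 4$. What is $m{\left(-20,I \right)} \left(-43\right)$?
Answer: $473$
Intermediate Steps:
$I = -12$
$m{\left(y,F \right)} = 9 + y$ ($m{\left(y,F \right)} = y + 9 = 9 + y$)
$m{\left(-20,I \right)} \left(-43\right) = \left(9 - 20\right) \left(-43\right) = \left(-11\right) \left(-43\right) = 473$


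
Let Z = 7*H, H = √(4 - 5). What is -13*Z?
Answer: -91*I ≈ -91.0*I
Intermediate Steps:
H = I (H = √(-1) = I ≈ 1.0*I)
Z = 7*I ≈ 7.0*I
-13*Z = -91*I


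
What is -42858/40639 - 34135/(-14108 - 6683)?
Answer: 496151587/844925449 ≈ 0.58721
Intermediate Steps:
-42858/40639 - 34135/(-14108 - 6683) = -42858*1/40639 - 34135/(-20791) = -42858/40639 - 34135*(-1/20791) = -42858/40639 + 34135/20791 = 496151587/844925449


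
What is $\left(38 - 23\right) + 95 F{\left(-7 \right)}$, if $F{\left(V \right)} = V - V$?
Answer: $15$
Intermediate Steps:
$F{\left(V \right)} = 0$
$\left(38 - 23\right) + 95 F{\left(-7 \right)} = \left(38 - 23\right) + 95 \cdot 0 = \left(38 - 23\right) + 0 = 15 + 0 = 15$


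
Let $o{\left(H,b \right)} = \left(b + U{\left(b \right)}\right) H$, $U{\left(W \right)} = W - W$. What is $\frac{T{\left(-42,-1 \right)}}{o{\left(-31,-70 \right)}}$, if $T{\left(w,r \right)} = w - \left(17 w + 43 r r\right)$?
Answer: $\frac{629}{2170} \approx 0.28986$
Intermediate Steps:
$U{\left(W \right)} = 0$
$o{\left(H,b \right)} = H b$ ($o{\left(H,b \right)} = \left(b + 0\right) H = b H = H b$)
$T{\left(w,r \right)} = - 43 r^{2} - 16 w$ ($T{\left(w,r \right)} = w - \left(17 w + 43 r^{2}\right) = - 43 r^{2} - 16 w$)
$\frac{T{\left(-42,-1 \right)}}{o{\left(-31,-70 \right)}} = \frac{- 43 \left(-1\right)^{2} - -672}{\left(-31\right) \left(-70\right)} = \frac{\left(-43\right) 1 + 672}{2170} = \left(-43 + 672\right) \frac{1}{2170} = 629 \cdot \frac{1}{2170} = \frac{629}{2170}$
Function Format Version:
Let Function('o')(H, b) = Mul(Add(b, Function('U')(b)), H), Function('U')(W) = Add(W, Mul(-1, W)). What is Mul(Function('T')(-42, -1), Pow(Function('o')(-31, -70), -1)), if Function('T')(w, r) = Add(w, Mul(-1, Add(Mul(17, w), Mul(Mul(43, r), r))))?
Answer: Rational(629, 2170) ≈ 0.28986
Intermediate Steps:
Function('U')(W) = 0
Function('o')(H, b) = Mul(H, b) (Function('o')(H, b) = Mul(Add(b, 0), H) = Mul(b, H) = Mul(H, b))
Function('T')(w, r) = Add(Mul(-43, Pow(r, 2)), Mul(-16, w)) (Function('T')(w, r) = Add(w, Mul(-1, Add(Mul(17, w), Mul(43, Pow(r, 2))))) = Add(w, Add(Mul(-43, Pow(r, 2)), Mul(-17, w))) = Add(Mul(-43, Pow(r, 2)), Mul(-16, w)))
Mul(Function('T')(-42, -1), Pow(Function('o')(-31, -70), -1)) = Mul(Add(Mul(-43, Pow(-1, 2)), Mul(-16, -42)), Pow(Mul(-31, -70), -1)) = Mul(Add(Mul(-43, 1), 672), Pow(2170, -1)) = Mul(Add(-43, 672), Rational(1, 2170)) = Mul(629, Rational(1, 2170)) = Rational(629, 2170)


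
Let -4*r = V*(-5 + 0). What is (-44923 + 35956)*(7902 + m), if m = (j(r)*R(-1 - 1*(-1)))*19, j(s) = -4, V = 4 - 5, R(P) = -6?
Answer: -74946186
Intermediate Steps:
V = -1
r = -5/4 (r = -(-1)*(-5 + 0)/4 = -(-1)*(-5)/4 = -¼*5 = -5/4 ≈ -1.2500)
m = 456 (m = -4*(-6)*19 = 24*19 = 456)
(-44923 + 35956)*(7902 + m) = (-44923 + 35956)*(7902 + 456) = -8967*8358 = -74946186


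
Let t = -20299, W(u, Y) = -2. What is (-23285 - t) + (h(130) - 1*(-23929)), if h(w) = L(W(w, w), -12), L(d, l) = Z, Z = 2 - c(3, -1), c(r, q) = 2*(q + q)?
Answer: 20949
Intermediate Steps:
c(r, q) = 4*q (c(r, q) = 2*(2*q) = 4*q)
Z = 6 (Z = 2 - 4*(-1) = 2 - 1*(-4) = 2 + 4 = 6)
L(d, l) = 6
h(w) = 6
(-23285 - t) + (h(130) - 1*(-23929)) = (-23285 - 1*(-20299)) + (6 - 1*(-23929)) = (-23285 + 20299) + (6 + 23929) = -2986 + 23935 = 20949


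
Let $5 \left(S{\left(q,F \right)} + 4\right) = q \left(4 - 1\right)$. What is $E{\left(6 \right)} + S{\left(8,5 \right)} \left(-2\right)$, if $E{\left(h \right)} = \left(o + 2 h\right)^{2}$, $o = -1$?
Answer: $\frac{597}{5} \approx 119.4$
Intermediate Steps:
$S{\left(q,F \right)} = -4 + \frac{3 q}{5}$ ($S{\left(q,F \right)} = -4 + \frac{q \left(4 - 1\right)}{5} = -4 + \frac{q 3}{5} = -4 + \frac{3 q}{5}$)
$E{\left(h \right)} = \left(-1 + 2 h\right)^{2}$
$E{\left(6 \right)} + S{\left(8,5 \right)} \left(-2\right) = \left(-1 + 2 \cdot 6\right)^{2} + \left(-4 + \frac{3}{5} \cdot 8\right) \left(-2\right) = \left(-1 + 12\right)^{2} + \left(-4 + \frac{24}{5}\right) \left(-2\right) = 11^{2} + \frac{4}{5} \left(-2\right) = 121 - \frac{8}{5} = \frac{597}{5}$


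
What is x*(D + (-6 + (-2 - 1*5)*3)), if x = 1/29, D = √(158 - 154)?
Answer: -25/29 ≈ -0.86207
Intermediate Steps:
D = 2 (D = √4 = 2)
x = 1/29 ≈ 0.034483
x*(D + (-6 + (-2 - 1*5)*3)) = (2 + (-6 + (-2 - 1*5)*3))/29 = (2 + (-6 + (-2 - 5)*3))/29 = (2 + (-6 - 7*3))/29 = (2 + (-6 - 21))/29 = (2 - 27)/29 = (1/29)*(-25) = -25/29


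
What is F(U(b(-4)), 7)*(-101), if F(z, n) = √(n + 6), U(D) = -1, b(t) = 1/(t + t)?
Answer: -101*√13 ≈ -364.16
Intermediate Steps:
b(t) = 1/(2*t)
F(z, n) = √(6 + n)
F(U(b(-4)), 7)*(-101) = √(6 + 7)*(-101) = √13*(-101) = -101*√13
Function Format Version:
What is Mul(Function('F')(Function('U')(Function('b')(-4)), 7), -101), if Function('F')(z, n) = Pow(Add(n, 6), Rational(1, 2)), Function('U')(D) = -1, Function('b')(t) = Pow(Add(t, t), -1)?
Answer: Mul(-101, Pow(13, Rational(1, 2))) ≈ -364.16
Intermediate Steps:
Function('b')(t) = Mul(Rational(1, 2), Pow(t, -1)) (Function('b')(t) = Pow(Mul(2, t), -1) = Mul(Rational(1, 2), Pow(t, -1)))
Function('F')(z, n) = Pow(Add(6, n), Rational(1, 2))
Mul(Function('F')(Function('U')(Function('b')(-4)), 7), -101) = Mul(Pow(Add(6, 7), Rational(1, 2)), -101) = Mul(Pow(13, Rational(1, 2)), -101) = Mul(-101, Pow(13, Rational(1, 2)))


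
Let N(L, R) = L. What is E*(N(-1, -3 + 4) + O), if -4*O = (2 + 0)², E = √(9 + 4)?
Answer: -2*√13 ≈ -7.2111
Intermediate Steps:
E = √13 ≈ 3.6056
O = -1 (O = -(2 + 0)²/4 = -¼*2² = -¼*4 = -1)
E*(N(-1, -3 + 4) + O) = √13*(-1 - 1) = √13*(-2) = -2*√13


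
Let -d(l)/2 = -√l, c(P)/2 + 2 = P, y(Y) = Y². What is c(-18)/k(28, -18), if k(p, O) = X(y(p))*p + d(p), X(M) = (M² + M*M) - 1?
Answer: -6146555/5289219371523 + 5*√7/37024535600661 ≈ -1.1621e-6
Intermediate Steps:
X(M) = -1 + 2*M² (X(M) = (M² + M²) - 1 = 2*M² - 1 = -1 + 2*M²)
c(P) = -4 + 2*P
d(l) = 2*√l (d(l) = -(-2)*√l = 2*√l)
k(p, O) = 2*√p + p*(-1 + 2*p⁴) (k(p, O) = (-1 + 2*(p²)²)*p + 2*√p = (-1 + 2*p⁴)*p + 2*√p = p*(-1 + 2*p⁴) + 2*√p = 2*√p + p*(-1 + 2*p⁴))
c(-18)/k(28, -18) = (-4 + 2*(-18))/(-1*28 + 2*√28 + 2*28⁵) = (-4 - 36)/(-28 + 2*(2*√7) + 2*17210368) = -40/(-28 + 4*√7 + 34420736) = -40/(34420708 + 4*√7)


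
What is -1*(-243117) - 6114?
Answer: 237003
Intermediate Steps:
-1*(-243117) - 6114 = 243117 - 6114 = 237003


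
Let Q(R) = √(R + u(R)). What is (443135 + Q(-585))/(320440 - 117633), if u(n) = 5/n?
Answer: 40285/18437 + I*√889798/7909473 ≈ 2.185 + 0.00011926*I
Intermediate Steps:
Q(R) = √(R + 5/R)
(443135 + Q(-585))/(320440 - 117633) = (443135 + √(-585 + 5/(-585)))/(320440 - 117633) = (443135 + √(-585 + 5*(-1/585)))/202807 = (443135 + √(-585 - 1/117))*(1/202807) = (443135 + √(-68446/117))*(1/202807) = (443135 + I*√889798/39)*(1/202807) = 40285/18437 + I*√889798/7909473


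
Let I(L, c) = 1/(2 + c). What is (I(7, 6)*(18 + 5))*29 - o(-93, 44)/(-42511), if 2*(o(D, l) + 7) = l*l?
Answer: 28362525/340088 ≈ 83.398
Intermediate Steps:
o(D, l) = -7 + l²/2 (o(D, l) = -7 + (l*l)/2 = -7 + l²/2)
(I(7, 6)*(18 + 5))*29 - o(-93, 44)/(-42511) = ((18 + 5)/(2 + 6))*29 - (-7 + (½)*44²)/(-42511) = (23/8)*29 - (-7 + (½)*1936)*(-1)/42511 = ((⅛)*23)*29 - (-7 + 968)*(-1)/42511 = (23/8)*29 - 961*(-1)/42511 = 667/8 - 1*(-961/42511) = 667/8 + 961/42511 = 28362525/340088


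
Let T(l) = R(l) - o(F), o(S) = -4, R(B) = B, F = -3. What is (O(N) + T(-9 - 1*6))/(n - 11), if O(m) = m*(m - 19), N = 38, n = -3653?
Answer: -711/3664 ≈ -0.19405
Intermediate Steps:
T(l) = 4 + l (T(l) = l - 1*(-4) = l + 4 = 4 + l)
O(m) = m*(-19 + m)
(O(N) + T(-9 - 1*6))/(n - 11) = (38*(-19 + 38) + (4 + (-9 - 1*6)))/(-3653 - 11) = (38*19 + (4 + (-9 - 6)))/(-3664) = (722 + (4 - 15))*(-1/3664) = (722 - 11)*(-1/3664) = 711*(-1/3664) = -711/3664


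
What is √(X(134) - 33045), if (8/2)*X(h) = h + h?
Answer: I*√32978 ≈ 181.6*I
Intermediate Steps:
X(h) = h/2 (X(h) = (h + h)/4 = (2*h)/4 = h/2)
√(X(134) - 33045) = √((½)*134 - 33045) = √(67 - 33045) = √(-32978) = I*√32978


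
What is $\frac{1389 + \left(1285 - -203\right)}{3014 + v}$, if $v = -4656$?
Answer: $- \frac{2877}{1642} \approx -1.7521$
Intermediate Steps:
$\frac{1389 + \left(1285 - -203\right)}{3014 + v} = \frac{1389 + \left(1285 - -203\right)}{3014 - 4656} = \frac{1389 + \left(1285 + 203\right)}{-1642} = \left(1389 + 1488\right) \left(- \frac{1}{1642}\right) = 2877 \left(- \frac{1}{1642}\right) = - \frac{2877}{1642}$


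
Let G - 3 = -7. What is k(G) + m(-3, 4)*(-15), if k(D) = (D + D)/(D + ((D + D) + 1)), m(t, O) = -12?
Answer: 1988/11 ≈ 180.73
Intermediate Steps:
G = -4 (G = 3 - 7 = -4)
k(D) = 2*D/(1 + 3*D) (k(D) = (2*D)/(D + (2*D + 1)) = (2*D)/(D + (1 + 2*D)) = (2*D)/(1 + 3*D) = 2*D/(1 + 3*D))
k(G) + m(-3, 4)*(-15) = 2*(-4)/(1 + 3*(-4)) - 12*(-15) = 2*(-4)/(1 - 12) + 180 = 2*(-4)/(-11) + 180 = 2*(-4)*(-1/11) + 180 = 8/11 + 180 = 1988/11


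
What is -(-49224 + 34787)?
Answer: 14437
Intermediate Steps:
-(-49224 + 34787) = -1*(-14437) = 14437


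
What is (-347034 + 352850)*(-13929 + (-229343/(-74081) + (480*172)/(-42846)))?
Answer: -42852262574227696/529012421 ≈ -8.1004e+7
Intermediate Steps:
(-347034 + 352850)*(-13929 + (-229343/(-74081) + (480*172)/(-42846))) = 5816*(-13929 + (-229343*(-1/74081) + 82560*(-1/42846))) = 5816*(-13929 + (229343/74081 - 13760/7141)) = 5816*(-13929 + 618383803/529012421) = 5816*(-7367995628306/529012421) = -42852262574227696/529012421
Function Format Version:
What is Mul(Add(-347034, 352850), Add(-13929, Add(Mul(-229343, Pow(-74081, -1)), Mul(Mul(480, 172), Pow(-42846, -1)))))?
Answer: Rational(-42852262574227696, 529012421) ≈ -8.1004e+7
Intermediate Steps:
Mul(Add(-347034, 352850), Add(-13929, Add(Mul(-229343, Pow(-74081, -1)), Mul(Mul(480, 172), Pow(-42846, -1))))) = Mul(5816, Add(-13929, Add(Mul(-229343, Rational(-1, 74081)), Mul(82560, Rational(-1, 42846))))) = Mul(5816, Add(-13929, Add(Rational(229343, 74081), Rational(-13760, 7141)))) = Mul(5816, Add(-13929, Rational(618383803, 529012421))) = Mul(5816, Rational(-7367995628306, 529012421)) = Rational(-42852262574227696, 529012421)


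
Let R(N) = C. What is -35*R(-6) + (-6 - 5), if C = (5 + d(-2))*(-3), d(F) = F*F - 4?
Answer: 514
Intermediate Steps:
d(F) = -4 + F**2 (d(F) = F**2 - 4 = -4 + F**2)
C = -15 (C = (5 + (-4 + (-2)**2))*(-3) = (5 + (-4 + 4))*(-3) = (5 + 0)*(-3) = 5*(-3) = -15)
R(N) = -15
-35*R(-6) + (-6 - 5) = -35*(-15) + (-6 - 5) = 525 - 11 = 514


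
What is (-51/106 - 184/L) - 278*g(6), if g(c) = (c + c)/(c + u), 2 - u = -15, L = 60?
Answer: -5433983/36570 ≈ -148.59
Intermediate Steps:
u = 17 (u = 2 - 1*(-15) = 2 + 15 = 17)
g(c) = 2*c/(17 + c) (g(c) = (c + c)/(c + 17) = (2*c)/(17 + c) = 2*c/(17 + c))
(-51/106 - 184/L) - 278*g(6) = (-51/106 - 184/60) - 556*6/(17 + 6) = (-51*1/106 - 184*1/60) - 556*6/23 = (-51/106 - 46/15) - 556*6/23 = -5641/1590 - 278*12/23 = -5641/1590 - 3336/23 = -5433983/36570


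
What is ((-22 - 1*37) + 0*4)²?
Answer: 3481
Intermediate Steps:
((-22 - 1*37) + 0*4)² = ((-22 - 37) + 0)² = (-59 + 0)² = (-59)² = 3481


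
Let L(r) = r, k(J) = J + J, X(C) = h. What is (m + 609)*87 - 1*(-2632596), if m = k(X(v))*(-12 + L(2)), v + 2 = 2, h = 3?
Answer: 2680359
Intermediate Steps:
v = 0 (v = -2 + 2 = 0)
X(C) = 3
k(J) = 2*J
m = -60 (m = (2*3)*(-12 + 2) = 6*(-10) = -60)
(m + 609)*87 - 1*(-2632596) = (-60 + 609)*87 - 1*(-2632596) = 549*87 + 2632596 = 47763 + 2632596 = 2680359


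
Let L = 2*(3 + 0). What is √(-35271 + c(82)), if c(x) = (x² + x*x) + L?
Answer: I*√21817 ≈ 147.71*I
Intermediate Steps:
L = 6 (L = 2*3 = 6)
c(x) = 6 + 2*x² (c(x) = (x² + x*x) + 6 = (x² + x²) + 6 = 2*x² + 6 = 6 + 2*x²)
√(-35271 + c(82)) = √(-35271 + (6 + 2*82²)) = √(-35271 + (6 + 2*6724)) = √(-35271 + (6 + 13448)) = √(-35271 + 13454) = √(-21817) = I*√21817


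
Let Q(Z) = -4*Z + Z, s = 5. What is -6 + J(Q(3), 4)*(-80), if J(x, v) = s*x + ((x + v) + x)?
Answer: 4714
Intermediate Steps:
Q(Z) = -3*Z
J(x, v) = v + 7*x (J(x, v) = 5*x + ((x + v) + x) = 5*x + ((v + x) + x) = 5*x + (v + 2*x) = v + 7*x)
-6 + J(Q(3), 4)*(-80) = -6 + (4 + 7*(-3*3))*(-80) = -6 + (4 + 7*(-9))*(-80) = -6 + (4 - 63)*(-80) = -6 - 59*(-80) = -6 + 4720 = 4714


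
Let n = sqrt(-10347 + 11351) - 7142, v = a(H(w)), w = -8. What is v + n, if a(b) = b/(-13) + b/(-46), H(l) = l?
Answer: -2135222/299 + 2*sqrt(251) ≈ -7109.5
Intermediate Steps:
a(b) = -59*b/598 (a(b) = b*(-1/13) + b*(-1/46) = -b/13 - b/46 = -59*b/598)
v = 236/299 (v = -59/598*(-8) = 236/299 ≈ 0.78930)
n = -7142 + 2*sqrt(251) (n = sqrt(1004) - 7142 = 2*sqrt(251) - 7142 = -7142 + 2*sqrt(251) ≈ -7110.3)
v + n = 236/299 + (-7142 + 2*sqrt(251)) = -2135222/299 + 2*sqrt(251)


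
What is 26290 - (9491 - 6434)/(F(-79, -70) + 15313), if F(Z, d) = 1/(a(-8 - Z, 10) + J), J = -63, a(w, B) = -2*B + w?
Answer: 4830882266/183755 ≈ 26290.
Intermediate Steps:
a(w, B) = w - 2*B
F(Z, d) = 1/(-91 - Z) (F(Z, d) = 1/(((-8 - Z) - 2*10) - 63) = 1/(((-8 - Z) - 20) - 63) = 1/((-28 - Z) - 63) = 1/(-91 - Z))
26290 - (9491 - 6434)/(F(-79, -70) + 15313) = 26290 - (9491 - 6434)/(-1/(91 - 79) + 15313) = 26290 - 3057/(-1/12 + 15313) = 26290 - 3057/183755/12 = 26290 - 3057*12/183755 = 26290 - 1*36684/183755 = 26290 - 36684/183755 = 4830882266/183755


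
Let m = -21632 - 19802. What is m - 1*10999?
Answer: -52433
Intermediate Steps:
m = -41434
m - 1*10999 = -41434 - 1*10999 = -41434 - 10999 = -52433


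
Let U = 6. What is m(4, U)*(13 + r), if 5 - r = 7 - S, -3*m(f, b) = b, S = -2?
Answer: -18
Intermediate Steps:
m(f, b) = -b/3
r = -4 (r = 5 - (7 - 1*(-2)) = 5 - (7 + 2) = 5 - 1*9 = 5 - 9 = -4)
m(4, U)*(13 + r) = (-1/3*6)*(13 - 4) = -2*9 = -18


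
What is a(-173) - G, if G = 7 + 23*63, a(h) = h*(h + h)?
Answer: 58402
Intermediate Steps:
a(h) = 2*h² (a(h) = h*(2*h) = 2*h²)
G = 1456 (G = 7 + 1449 = 1456)
a(-173) - G = 2*(-173)² - 1*1456 = 2*29929 - 1456 = 59858 - 1456 = 58402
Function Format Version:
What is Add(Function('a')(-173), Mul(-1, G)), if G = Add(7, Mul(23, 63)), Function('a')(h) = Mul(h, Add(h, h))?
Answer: 58402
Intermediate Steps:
Function('a')(h) = Mul(2, Pow(h, 2)) (Function('a')(h) = Mul(h, Mul(2, h)) = Mul(2, Pow(h, 2)))
G = 1456 (G = Add(7, 1449) = 1456)
Add(Function('a')(-173), Mul(-1, G)) = Add(Mul(2, Pow(-173, 2)), Mul(-1, 1456)) = Add(Mul(2, 29929), -1456) = Add(59858, -1456) = 58402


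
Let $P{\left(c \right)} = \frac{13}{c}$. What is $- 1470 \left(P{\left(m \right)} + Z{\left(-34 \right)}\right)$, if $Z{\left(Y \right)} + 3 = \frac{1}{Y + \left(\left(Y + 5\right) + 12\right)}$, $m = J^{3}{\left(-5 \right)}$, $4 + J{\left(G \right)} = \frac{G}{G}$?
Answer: $\frac{787430}{153} \approx 5146.6$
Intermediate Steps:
$J{\left(G \right)} = -3$ ($J{\left(G \right)} = -4 + \frac{G}{G} = -4 + 1 = -3$)
$m = -27$ ($m = \left(-3\right)^{3} = -27$)
$Z{\left(Y \right)} = -3 + \frac{1}{17 + 2 Y}$ ($Z{\left(Y \right)} = -3 + \frac{1}{Y + \left(\left(Y + 5\right) + 12\right)} = -3 + \frac{1}{Y + \left(\left(5 + Y\right) + 12\right)} = -3 + \frac{1}{Y + \left(17 + Y\right)} = -3 + \frac{1}{17 + 2 Y}$)
$- 1470 \left(P{\left(m \right)} + Z{\left(-34 \right)}\right) = - 1470 \left(\frac{13}{-27} + \frac{2 \left(-25 - -102\right)}{17 + 2 \left(-34\right)}\right) = - 1470 \left(13 \left(- \frac{1}{27}\right) + \frac{2 \left(-25 + 102\right)}{17 - 68}\right) = - 1470 \left(- \frac{13}{27} + 2 \frac{1}{-51} \cdot 77\right) = - 1470 \left(- \frac{13}{27} + 2 \left(- \frac{1}{51}\right) 77\right) = - 1470 \left(- \frac{13}{27} - \frac{154}{51}\right) = \left(-1470\right) \left(- \frac{1607}{459}\right) = \frac{787430}{153}$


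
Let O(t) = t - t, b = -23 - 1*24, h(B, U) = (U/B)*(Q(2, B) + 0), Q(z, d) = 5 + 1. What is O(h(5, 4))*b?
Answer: 0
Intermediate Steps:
Q(z, d) = 6
h(B, U) = 6*U/B (h(B, U) = (U/B)*(6 + 0) = (U/B)*6 = 6*U/B)
b = -47 (b = -23 - 24 = -47)
O(t) = 0
O(h(5, 4))*b = 0*(-47) = 0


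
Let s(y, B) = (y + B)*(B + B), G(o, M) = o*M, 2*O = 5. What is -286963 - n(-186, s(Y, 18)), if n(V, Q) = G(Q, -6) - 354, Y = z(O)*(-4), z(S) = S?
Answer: -284881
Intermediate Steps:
O = 5/2 (O = (1/2)*5 = 5/2 ≈ 2.5000)
G(o, M) = M*o
Y = -10 (Y = (5/2)*(-4) = -10)
s(y, B) = 2*B*(B + y) (s(y, B) = (B + y)*(2*B) = 2*B*(B + y))
n(V, Q) = -354 - 6*Q (n(V, Q) = -6*Q - 354 = -354 - 6*Q)
-286963 - n(-186, s(Y, 18)) = -286963 - (-354 - 12*18*(18 - 10)) = -286963 - (-354 - 12*18*8) = -286963 - (-354 - 6*288) = -286963 - (-354 - 1728) = -286963 - 1*(-2082) = -286963 + 2082 = -284881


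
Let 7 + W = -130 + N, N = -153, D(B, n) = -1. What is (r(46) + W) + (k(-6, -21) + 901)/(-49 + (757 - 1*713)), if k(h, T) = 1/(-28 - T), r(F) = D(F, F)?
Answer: -16491/35 ≈ -471.17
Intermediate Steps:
r(F) = -1
W = -290 (W = -7 + (-130 - 153) = -7 - 283 = -290)
(r(46) + W) + (k(-6, -21) + 901)/(-49 + (757 - 1*713)) = (-1 - 290) + (-1/(28 - 21) + 901)/(-49 + (757 - 1*713)) = -291 + (-1/7 + 901)/(-49 + (757 - 713)) = -291 + (-1*⅐ + 901)/(-49 + 44) = -291 + (-⅐ + 901)/(-5) = -291 + (6306/7)*(-⅕) = -291 - 6306/35 = -16491/35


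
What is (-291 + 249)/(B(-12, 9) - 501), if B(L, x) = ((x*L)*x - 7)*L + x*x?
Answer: -7/1888 ≈ -0.0037076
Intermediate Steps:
B(L, x) = x**2 + L*(-7 + L*x**2) (B(L, x) = ((L*x)*x - 7)*L + x**2 = (L*x**2 - 7)*L + x**2 = (-7 + L*x**2)*L + x**2 = L*(-7 + L*x**2) + x**2 = x**2 + L*(-7 + L*x**2))
(-291 + 249)/(B(-12, 9) - 501) = (-291 + 249)/((9**2 - 7*(-12) + (-12)**2*9**2) - 501) = -42/((81 + 84 + 144*81) - 501) = -42/((81 + 84 + 11664) - 501) = -42/(11829 - 501) = -42/11328 = -42*1/11328 = -7/1888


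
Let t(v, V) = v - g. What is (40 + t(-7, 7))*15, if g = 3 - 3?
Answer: 495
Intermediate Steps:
g = 0
t(v, V) = v (t(v, V) = v - 1*0 = v + 0 = v)
(40 + t(-7, 7))*15 = (40 - 7)*15 = 33*15 = 495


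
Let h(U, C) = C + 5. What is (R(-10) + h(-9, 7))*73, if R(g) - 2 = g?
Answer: 292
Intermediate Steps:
h(U, C) = 5 + C
R(g) = 2 + g
(R(-10) + h(-9, 7))*73 = ((2 - 10) + (5 + 7))*73 = (-8 + 12)*73 = 4*73 = 292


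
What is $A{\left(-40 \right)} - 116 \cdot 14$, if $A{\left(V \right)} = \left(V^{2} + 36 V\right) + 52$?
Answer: $-1412$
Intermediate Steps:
$A{\left(V \right)} = 52 + V^{2} + 36 V$
$A{\left(-40 \right)} - 116 \cdot 14 = \left(52 + \left(-40\right)^{2} + 36 \left(-40\right)\right) - 116 \cdot 14 = \left(52 + 1600 - 1440\right) - 1624 = 212 - 1624 = -1412$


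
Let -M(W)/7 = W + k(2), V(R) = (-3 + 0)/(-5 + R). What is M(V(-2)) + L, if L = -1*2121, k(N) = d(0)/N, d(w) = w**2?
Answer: -2124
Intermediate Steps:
k(N) = 0 (k(N) = 0**2/N = 0/N = 0)
L = -2121
V(R) = -3/(-5 + R)
M(W) = -7*W (M(W) = -7*(W + 0) = -7*W)
M(V(-2)) + L = -(-21)/(-5 - 2) - 2121 = -(-21)/(-7) - 2121 = -(-21)*(-1)/7 - 2121 = -7*3/7 - 2121 = -3 - 2121 = -2124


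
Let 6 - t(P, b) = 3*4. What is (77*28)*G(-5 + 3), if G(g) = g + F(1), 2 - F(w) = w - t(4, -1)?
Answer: -15092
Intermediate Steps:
t(P, b) = -6 (t(P, b) = 6 - 3*4 = 6 - 1*12 = 6 - 12 = -6)
F(w) = -4 - w (F(w) = 2 - (w - 1*(-6)) = 2 - (w + 6) = 2 - (6 + w) = 2 + (-6 - w) = -4 - w)
G(g) = -5 + g (G(g) = g + (-4 - 1*1) = g + (-4 - 1) = g - 5 = -5 + g)
(77*28)*G(-5 + 3) = (77*28)*(-5 + (-5 + 3)) = 2156*(-5 - 2) = 2156*(-7) = -15092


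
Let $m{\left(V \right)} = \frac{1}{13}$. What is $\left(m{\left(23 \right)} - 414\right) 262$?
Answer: $- \frac{1409822}{13} \approx -1.0845 \cdot 10^{5}$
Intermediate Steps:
$m{\left(V \right)} = \frac{1}{13}$
$\left(m{\left(23 \right)} - 414\right) 262 = \left(\frac{1}{13} - 414\right) 262 = \left(- \frac{5381}{13}\right) 262 = - \frac{1409822}{13}$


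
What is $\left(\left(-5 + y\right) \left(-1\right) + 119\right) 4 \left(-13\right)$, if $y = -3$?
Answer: $-6604$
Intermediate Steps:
$\left(\left(-5 + y\right) \left(-1\right) + 119\right) 4 \left(-13\right) = \left(\left(-5 - 3\right) \left(-1\right) + 119\right) 4 \left(-13\right) = \left(\left(-8\right) \left(-1\right) + 119\right) \left(-52\right) = \left(8 + 119\right) \left(-52\right) = 127 \left(-52\right) = -6604$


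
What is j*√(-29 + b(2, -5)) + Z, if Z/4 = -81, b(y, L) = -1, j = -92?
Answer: -324 - 92*I*√30 ≈ -324.0 - 503.9*I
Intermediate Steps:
Z = -324 (Z = 4*(-81) = -324)
j*√(-29 + b(2, -5)) + Z = -92*√(-29 - 1) - 324 = -92*I*√30 - 324 = -324 - 92*I*√30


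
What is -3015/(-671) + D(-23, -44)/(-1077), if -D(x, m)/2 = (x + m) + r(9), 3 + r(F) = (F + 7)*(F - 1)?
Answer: 3324991/722667 ≈ 4.6010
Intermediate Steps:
r(F) = -3 + (-1 + F)*(7 + F) (r(F) = -3 + (F + 7)*(F - 1) = -3 + (7 + F)*(-1 + F) = -3 + (-1 + F)*(7 + F))
D(x, m) = -250 - 2*m - 2*x (D(x, m) = -2*((x + m) + (-10 + 9**2 + 6*9)) = -2*((m + x) + (-10 + 81 + 54)) = -2*((m + x) + 125) = -2*(125 + m + x) = -250 - 2*m - 2*x)
-3015/(-671) + D(-23, -44)/(-1077) = -3015/(-671) + (-250 - 2*(-44) - 2*(-23))/(-1077) = -3015*(-1/671) + (-250 + 88 + 46)*(-1/1077) = 3015/671 - 116*(-1/1077) = 3015/671 + 116/1077 = 3324991/722667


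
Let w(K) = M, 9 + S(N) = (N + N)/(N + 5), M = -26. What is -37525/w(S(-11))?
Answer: 37525/26 ≈ 1443.3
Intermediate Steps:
S(N) = -9 + 2*N/(5 + N) (S(N) = -9 + (N + N)/(N + 5) = -9 + (2*N)/(5 + N) = -9 + 2*N/(5 + N))
w(K) = -26
-37525/w(S(-11)) = -37525/(-26) = -37525*(-1/26) = 37525/26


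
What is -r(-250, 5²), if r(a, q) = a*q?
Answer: 6250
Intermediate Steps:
-r(-250, 5²) = -(-250)*5² = -(-250)*25 = -1*(-6250) = 6250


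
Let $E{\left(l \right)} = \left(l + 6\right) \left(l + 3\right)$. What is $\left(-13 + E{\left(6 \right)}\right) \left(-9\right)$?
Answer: $-855$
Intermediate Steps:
$E{\left(l \right)} = \left(3 + l\right) \left(6 + l\right)$ ($E{\left(l \right)} = \left(6 + l\right) \left(3 + l\right) = \left(3 + l\right) \left(6 + l\right)$)
$\left(-13 + E{\left(6 \right)}\right) \left(-9\right) = \left(-13 + \left(18 + 6^{2} + 9 \cdot 6\right)\right) \left(-9\right) = \left(-13 + \left(18 + 36 + 54\right)\right) \left(-9\right) = \left(-13 + 108\right) \left(-9\right) = 95 \left(-9\right) = -855$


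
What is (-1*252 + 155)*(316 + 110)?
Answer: -41322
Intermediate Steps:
(-1*252 + 155)*(316 + 110) = (-252 + 155)*426 = -97*426 = -41322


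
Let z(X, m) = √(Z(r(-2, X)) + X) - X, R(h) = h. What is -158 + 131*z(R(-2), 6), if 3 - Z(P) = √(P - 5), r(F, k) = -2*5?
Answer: 104 + 131*√(1 - I*√15) ≈ 311.13 - 160.44*I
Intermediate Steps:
r(F, k) = -10
Z(P) = 3 - √(-5 + P) (Z(P) = 3 - √(P - 5) = 3 - √(-5 + P))
z(X, m) = √(3 + X - I*√15) - X (z(X, m) = √((3 - √(-5 - 10)) + X) - X = √((3 - √(-15)) + X) - X = √((3 - I*√15) + X) - X = √(3 + X - I*√15) - X)
-158 + 131*z(R(-2), 6) = -158 + 131*(√(3 - 2 - I*√15) - 1*(-2)) = -158 + 131*(√(1 - I*√15) + 2) = -158 + 131*(2 + √(1 - I*√15)) = -158 + (262 + 131*√(1 - I*√15)) = 104 + 131*√(1 - I*√15)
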